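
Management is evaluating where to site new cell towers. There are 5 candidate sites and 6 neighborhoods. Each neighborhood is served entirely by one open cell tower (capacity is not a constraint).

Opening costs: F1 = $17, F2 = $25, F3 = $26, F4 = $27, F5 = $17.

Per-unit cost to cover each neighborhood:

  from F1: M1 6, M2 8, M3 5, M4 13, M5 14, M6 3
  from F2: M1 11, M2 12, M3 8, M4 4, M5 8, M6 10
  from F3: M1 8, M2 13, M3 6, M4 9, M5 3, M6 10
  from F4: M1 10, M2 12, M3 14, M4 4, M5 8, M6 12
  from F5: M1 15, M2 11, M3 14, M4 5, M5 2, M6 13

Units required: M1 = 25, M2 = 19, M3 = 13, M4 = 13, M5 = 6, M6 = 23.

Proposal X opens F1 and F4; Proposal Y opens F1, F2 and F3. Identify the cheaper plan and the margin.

Proposal X: {F1, F4}: M1→F1 6·25=150, M2→F1 8·19=152, M3→F1 5·13=65, M4→F4 4·13=52, M5→F4 8·6=48, M6→F1 3·23=69. Service 536; fixed 44; total 580.
Proposal Y: {F1, F2, F3}: M1→F1 6·25=150, M2→F1 8·19=152, M3→F1 5·13=65, M4→F2 4·13=52, M5→F3 3·6=18, M6→F1 3·23=69. Service 506; fixed 68; total 574.
Difference: |580 − 574| = 6.

Proposal Y is cheaper by 6.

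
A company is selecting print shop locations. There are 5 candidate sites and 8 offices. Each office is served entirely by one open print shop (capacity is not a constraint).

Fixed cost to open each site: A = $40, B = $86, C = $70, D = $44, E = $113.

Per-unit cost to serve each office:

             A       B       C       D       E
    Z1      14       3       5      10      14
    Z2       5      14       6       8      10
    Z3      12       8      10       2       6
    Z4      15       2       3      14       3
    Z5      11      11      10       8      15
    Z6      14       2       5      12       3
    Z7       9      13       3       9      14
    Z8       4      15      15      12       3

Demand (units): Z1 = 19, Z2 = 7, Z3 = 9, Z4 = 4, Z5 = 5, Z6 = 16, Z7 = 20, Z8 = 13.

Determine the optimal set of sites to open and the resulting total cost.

Open A, B, C and D; minimum total cost 542.

For any fixed open set, each office goes to its cheapest open site; total = fixed + service.
{A, B, C, D}: Z1→B 3·19=57, Z2→A 5·7=35, Z3→D 2·9=18, Z4→B 2·4=8, Z5→D 8·5=40, Z6→B 2·16=32, Z7→C 3·20=60, Z8→A 4·13=52. Service 302; fixed 240; total 542.
{A, C, D}: service 392 + fixed 154 = 546
{A, B, C}: service 366 + fixed 196 = 562
{A, B, C, D, E}: service 289 + fixed 353 = 642
No other subset beats 542.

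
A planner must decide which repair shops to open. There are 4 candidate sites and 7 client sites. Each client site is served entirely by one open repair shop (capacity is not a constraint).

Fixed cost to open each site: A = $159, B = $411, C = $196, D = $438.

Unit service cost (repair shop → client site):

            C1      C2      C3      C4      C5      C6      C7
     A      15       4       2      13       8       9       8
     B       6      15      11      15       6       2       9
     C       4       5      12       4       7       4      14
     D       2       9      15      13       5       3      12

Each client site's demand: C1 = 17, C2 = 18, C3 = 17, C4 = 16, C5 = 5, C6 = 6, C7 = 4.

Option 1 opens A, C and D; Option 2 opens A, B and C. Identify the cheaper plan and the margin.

Option 1 is cheaper by 6.

Option 1: {A, C, D}: C1→D 2·17=34, C2→A 4·18=72, C3→A 2·17=34, C4→C 4·16=64, C5→D 5·5=25, C6→D 3·6=18, C7→A 8·4=32. Service 279; fixed 793; total 1072.
Option 2: {A, B, C}: C1→C 4·17=68, C2→A 4·18=72, C3→A 2·17=34, C4→C 4·16=64, C5→B 6·5=30, C6→B 2·6=12, C7→A 8·4=32. Service 312; fixed 766; total 1078.
Difference: |1072 − 1078| = 6.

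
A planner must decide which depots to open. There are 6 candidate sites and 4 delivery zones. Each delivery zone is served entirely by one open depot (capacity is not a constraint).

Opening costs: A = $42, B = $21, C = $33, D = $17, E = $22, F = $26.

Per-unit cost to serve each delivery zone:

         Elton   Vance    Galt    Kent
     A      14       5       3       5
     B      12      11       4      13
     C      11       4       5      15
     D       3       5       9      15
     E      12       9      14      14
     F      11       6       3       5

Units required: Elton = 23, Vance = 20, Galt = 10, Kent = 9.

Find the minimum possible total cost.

For any fixed open set, each delivery zone goes to its cheapest open site; total = fixed + service.
{D, F}: Elton→D 3·23=69, Vance→D 5·20=100, Galt→F 3·10=30, Kent→F 5·9=45. Service 244; fixed 43; total 287.
{C, D, F}: Elton→D 3·23=69, Vance→C 4·20=80, Galt→F 3·10=30, Kent→F 5·9=45. Service 224; fixed 76; total 300.
{A, D}: Elton→D 3·23=69, Vance→A 5·20=100, Galt→A 3·10=30, Kent→A 5·9=45. Service 244; fixed 59; total 303.
{A, B, C, D, E, F}: Elton→D 3·23=69, Vance→C 4·20=80, Galt→A 3·10=30, Kent→A 5·9=45. Service 224; fixed 161; total 385.
No other subset beats 287.

Minimum total cost: 287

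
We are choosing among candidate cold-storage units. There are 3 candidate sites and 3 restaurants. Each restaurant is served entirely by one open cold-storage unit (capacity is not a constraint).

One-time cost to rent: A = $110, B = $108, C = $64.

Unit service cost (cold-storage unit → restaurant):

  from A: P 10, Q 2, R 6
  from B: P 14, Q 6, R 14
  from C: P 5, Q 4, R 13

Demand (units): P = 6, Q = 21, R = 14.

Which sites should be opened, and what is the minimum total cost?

For any fixed open set, each restaurant goes to its cheapest open site; total = fixed + service.
{A}: P→A 10·6=60, Q→A 2·21=42, R→A 6·14=84. Service 186; fixed 110; total 296.
{A, C}: service 156 + fixed 174 = 330
{C}: P→C 5·6=30, Q→C 4·21=84, R→C 13·14=182. Service 296; fixed 64; total 360.
{A, B, C}: service 156 + fixed 282 = 438
No other subset beats 296.

Open A only; minimum total cost 296.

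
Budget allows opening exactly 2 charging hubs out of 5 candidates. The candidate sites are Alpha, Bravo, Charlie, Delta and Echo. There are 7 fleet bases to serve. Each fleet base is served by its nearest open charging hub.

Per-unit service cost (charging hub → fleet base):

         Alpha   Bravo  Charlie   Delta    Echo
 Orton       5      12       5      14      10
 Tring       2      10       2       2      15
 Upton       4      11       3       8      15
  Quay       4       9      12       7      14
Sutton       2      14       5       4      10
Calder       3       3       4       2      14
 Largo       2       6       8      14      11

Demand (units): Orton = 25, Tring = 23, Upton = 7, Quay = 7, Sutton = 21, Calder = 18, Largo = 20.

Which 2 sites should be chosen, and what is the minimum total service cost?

Choose Alpha and Delta; total service cost 345.

With exactly 2 open, each fleet base uses its cheapest among the chosen.
{Alpha, Delta}: Orton→Alpha 5·25=125, Tring→Alpha 2·23=46, Upton→Alpha 4·7=28, Quay→Alpha 4·7=28, Sutton→Alpha 2·21=42, Calder→Delta 2·18=36, Largo→Alpha 2·20=40. Service cost 345.
{Alpha, Charlie}: service cost 356
{Alpha, Bravo}: service cost 363
Among all 10 size-2 choices, {Alpha, Delta} is lowest.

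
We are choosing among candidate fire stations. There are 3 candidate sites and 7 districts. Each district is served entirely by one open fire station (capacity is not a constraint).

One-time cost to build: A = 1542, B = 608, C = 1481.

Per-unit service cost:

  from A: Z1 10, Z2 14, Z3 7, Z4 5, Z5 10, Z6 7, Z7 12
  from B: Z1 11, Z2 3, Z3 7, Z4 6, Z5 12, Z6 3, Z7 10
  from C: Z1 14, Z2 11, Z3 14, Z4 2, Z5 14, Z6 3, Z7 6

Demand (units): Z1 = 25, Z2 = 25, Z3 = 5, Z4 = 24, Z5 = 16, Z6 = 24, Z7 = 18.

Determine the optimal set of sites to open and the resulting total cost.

Open B only; minimum total cost 1581.

For any fixed open set, each district goes to its cheapest open site; total = fixed + service.
{B}: Z1→B 11·25=275, Z2→B 3·25=75, Z3→B 7·5=35, Z4→B 6·24=144, Z5→B 12·16=192, Z6→B 3·24=72, Z7→B 10·18=180. Service 973; fixed 608; total 1581.
{C}: service 1147 + fixed 1481 = 2628
{A}: Z1→A 10·25=250, Z2→A 14·25=350, Z3→A 7·5=35, Z4→A 5·24=120, Z5→A 10·16=160, Z6→A 7·24=168, Z7→A 12·18=216. Service 1299; fixed 1542; total 2841.
{A, B, C}: Z1→A 10·25=250, Z2→B 3·25=75, Z3→A 7·5=35, Z4→C 2·24=48, Z5→A 10·16=160, Z6→B 3·24=72, Z7→C 6·18=108. Service 748; fixed 3631; total 4379.
No other subset beats 1581.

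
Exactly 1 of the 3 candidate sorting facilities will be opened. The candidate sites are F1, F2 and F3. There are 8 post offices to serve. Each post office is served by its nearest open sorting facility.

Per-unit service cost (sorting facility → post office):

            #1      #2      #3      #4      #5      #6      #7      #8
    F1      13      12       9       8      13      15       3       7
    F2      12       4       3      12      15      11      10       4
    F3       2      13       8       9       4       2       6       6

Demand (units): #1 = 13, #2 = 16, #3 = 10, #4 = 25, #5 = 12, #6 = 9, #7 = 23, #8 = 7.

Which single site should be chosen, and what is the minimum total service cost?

Choose F3 only; total service cost 785.

With exactly 1 open, each post office uses its cheapest among the chosen.
{F3}: #1→F3 2·13=26, #2→F3 13·16=208, #3→F3 8·10=80, #4→F3 9·25=225, #5→F3 4·12=48, #6→F3 2·9=18, #7→F3 6·23=138, #8→F3 6·7=42. Service cost 785.
{F1}: service cost 1060
{F2}: service cost 1087
Among all 3 size-1 choices, {F3} is lowest.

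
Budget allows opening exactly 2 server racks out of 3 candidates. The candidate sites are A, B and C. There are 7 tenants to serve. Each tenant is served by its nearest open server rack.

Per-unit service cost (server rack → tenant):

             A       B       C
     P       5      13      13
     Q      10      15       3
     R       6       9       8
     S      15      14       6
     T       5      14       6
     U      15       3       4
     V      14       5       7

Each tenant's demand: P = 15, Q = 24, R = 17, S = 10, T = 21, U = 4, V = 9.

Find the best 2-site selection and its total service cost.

Choose A and C; total service cost 493.

With exactly 2 open, each tenant uses its cheapest among the chosen.
{A, C}: P→A 5·15=75, Q→C 3·24=72, R→A 6·17=102, S→C 6·10=60, T→A 5·21=105, U→C 4·4=16, V→C 7·9=63. Service cost 493.
{B, C}: service cost 646
{A, B}: service cost 719
Among all 3 size-2 choices, {A, C} is lowest.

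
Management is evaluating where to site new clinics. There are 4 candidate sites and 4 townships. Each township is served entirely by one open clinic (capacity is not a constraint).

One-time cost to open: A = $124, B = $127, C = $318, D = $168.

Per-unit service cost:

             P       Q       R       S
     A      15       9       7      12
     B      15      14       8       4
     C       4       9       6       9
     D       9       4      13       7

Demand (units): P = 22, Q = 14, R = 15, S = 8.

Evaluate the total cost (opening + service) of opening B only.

Each township is assigned to its cheapest site among the open ones.
{B}: P→B 15·22=330, Q→B 14·14=196, R→B 8·15=120, S→B 4·8=32. Service 678; fixed 127; total 805.

Total cost: 805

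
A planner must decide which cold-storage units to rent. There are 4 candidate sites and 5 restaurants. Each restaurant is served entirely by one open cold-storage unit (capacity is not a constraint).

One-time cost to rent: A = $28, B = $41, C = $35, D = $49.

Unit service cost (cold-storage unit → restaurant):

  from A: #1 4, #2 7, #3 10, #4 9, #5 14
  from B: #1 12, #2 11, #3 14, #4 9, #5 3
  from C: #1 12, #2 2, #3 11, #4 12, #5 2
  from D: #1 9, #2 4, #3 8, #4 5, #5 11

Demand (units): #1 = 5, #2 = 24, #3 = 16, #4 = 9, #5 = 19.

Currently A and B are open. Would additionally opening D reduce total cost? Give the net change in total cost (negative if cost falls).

Yes — net change −91 (cost falls by 91).

Current service cost with {A, B}: 486.
Adding D: each restaurant re-picks its cheapest; new service cost 346, saving 140.
Extra fixed cost: 49. Net change = 49 − 140 = -91.
(Totals: 555 → 464.)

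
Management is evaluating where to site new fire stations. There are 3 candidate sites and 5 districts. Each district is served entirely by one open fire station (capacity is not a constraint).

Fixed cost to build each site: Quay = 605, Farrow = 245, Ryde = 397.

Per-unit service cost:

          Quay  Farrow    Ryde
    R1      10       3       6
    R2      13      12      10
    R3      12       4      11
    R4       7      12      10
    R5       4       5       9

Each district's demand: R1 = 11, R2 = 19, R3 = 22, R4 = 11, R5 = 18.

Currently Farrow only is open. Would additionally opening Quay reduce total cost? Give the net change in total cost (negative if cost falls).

No — net change +532 (cost rises by 532).

Current service cost with {Farrow}: 571.
Adding Quay: each district re-picks its cheapest; new service cost 498, saving 73.
Extra fixed cost: 605. Net change = 605 − 73 = 532.
(Totals: 816 → 1348.)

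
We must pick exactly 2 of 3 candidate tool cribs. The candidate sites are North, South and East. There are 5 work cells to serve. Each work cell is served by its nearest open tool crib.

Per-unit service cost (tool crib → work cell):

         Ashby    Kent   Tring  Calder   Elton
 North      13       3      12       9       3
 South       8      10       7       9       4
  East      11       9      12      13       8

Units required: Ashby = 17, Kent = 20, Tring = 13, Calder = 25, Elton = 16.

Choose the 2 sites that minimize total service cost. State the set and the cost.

Choose North and South; total service cost 560.

With exactly 2 open, each work cell uses its cheapest among the chosen.
{North, South}: Ashby→South 8·17=136, Kent→North 3·20=60, Tring→South 7·13=91, Calder→North 9·25=225, Elton→North 3·16=48. Service cost 560.
{North, East}: service cost 676
{South, East}: service cost 696
Among all 3 size-2 choices, {North, South} is lowest.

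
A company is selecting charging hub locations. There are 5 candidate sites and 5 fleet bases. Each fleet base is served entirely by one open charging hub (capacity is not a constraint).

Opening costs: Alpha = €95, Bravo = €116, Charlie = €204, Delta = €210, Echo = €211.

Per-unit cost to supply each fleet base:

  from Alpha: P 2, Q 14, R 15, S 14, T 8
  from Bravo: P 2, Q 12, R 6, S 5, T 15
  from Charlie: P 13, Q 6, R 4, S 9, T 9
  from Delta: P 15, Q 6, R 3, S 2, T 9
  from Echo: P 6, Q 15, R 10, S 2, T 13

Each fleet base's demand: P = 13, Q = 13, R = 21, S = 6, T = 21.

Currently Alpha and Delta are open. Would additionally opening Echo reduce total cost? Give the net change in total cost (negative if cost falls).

No — net change +211 (cost rises by 211).

Current service cost with {Alpha, Delta}: 347.
Adding Echo: each fleet base re-picks its cheapest; new service cost 347, saving 0.
Extra fixed cost: 211. Net change = 211 − 0 = 211.
(Totals: 652 → 863.)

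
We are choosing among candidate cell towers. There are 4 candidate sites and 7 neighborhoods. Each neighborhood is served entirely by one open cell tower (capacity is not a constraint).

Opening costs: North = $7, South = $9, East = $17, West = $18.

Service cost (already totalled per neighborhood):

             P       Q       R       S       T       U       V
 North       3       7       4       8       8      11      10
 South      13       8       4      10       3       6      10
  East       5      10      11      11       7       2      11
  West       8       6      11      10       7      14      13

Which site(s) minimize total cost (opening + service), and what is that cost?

For any fixed open set, each neighborhood goes to its cheapest open site; total = fixed + service.
{North, South}: P→North 3, Q→North 7, R→North 4, S→North 8, T→South 3, U→South 6, V→North 10. Service 41; fixed 16; total 57.
{North}: service 51 + fixed 7 = 58
{South}: service 54 + fixed 9 = 63
{North, South, East, West}: P→North 3, Q→West 6, R→North 4, S→North 8, T→South 3, U→East 2, V→North 10. Service 36; fixed 51; total 87.
No other subset beats 57.

Open North and South; minimum total cost 57.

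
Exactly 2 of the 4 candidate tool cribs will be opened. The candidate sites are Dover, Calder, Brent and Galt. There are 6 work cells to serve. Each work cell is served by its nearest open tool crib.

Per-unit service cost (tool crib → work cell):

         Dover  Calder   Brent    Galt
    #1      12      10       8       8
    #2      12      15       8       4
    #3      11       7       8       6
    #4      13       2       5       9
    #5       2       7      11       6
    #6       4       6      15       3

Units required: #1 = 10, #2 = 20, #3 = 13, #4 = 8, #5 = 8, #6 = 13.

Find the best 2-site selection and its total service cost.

With exactly 2 open, each work cell uses its cheapest among the chosen.
{Calder, Galt}: #1→Galt 8·10=80, #2→Galt 4·20=80, #3→Galt 6·13=78, #4→Calder 2·8=16, #5→Galt 6·8=48, #6→Galt 3·13=39. Service cost 341.
{Dover, Galt}: service cost 365
{Brent, Galt}: service cost 365
Among all 6 size-2 choices, {Calder, Galt} is lowest.

Choose Calder and Galt; total service cost 341.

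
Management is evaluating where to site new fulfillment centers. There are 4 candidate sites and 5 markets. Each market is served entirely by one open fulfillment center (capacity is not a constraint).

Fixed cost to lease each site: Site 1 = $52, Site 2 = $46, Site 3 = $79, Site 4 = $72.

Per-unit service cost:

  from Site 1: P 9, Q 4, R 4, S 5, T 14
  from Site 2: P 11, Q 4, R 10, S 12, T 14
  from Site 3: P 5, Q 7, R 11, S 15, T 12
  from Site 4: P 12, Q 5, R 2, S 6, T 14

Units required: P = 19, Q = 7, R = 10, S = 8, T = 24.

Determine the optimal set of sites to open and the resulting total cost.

For any fixed open set, each market goes to its cheapest open site; total = fixed + service.
{Site 1, Site 3}: P→Site 3 5·19=95, Q→Site 1 4·7=28, R→Site 1 4·10=40, S→Site 1 5·8=40, T→Site 3 12·24=288. Service 491; fixed 131; total 622.
{Site 3, Site 4}: P→Site 3 5·19=95, Q→Site 4 5·7=35, R→Site 4 2·10=20, S→Site 4 6·8=48, T→Site 3 12·24=288. Service 486; fixed 151; total 637.
{Site 1}: service 615 + fixed 52 = 667
{Site 1, Site 2, Site 3, Site 4}: service 471 + fixed 249 = 720
No other subset beats 622.

Open Site 1 and Site 3; minimum total cost 622.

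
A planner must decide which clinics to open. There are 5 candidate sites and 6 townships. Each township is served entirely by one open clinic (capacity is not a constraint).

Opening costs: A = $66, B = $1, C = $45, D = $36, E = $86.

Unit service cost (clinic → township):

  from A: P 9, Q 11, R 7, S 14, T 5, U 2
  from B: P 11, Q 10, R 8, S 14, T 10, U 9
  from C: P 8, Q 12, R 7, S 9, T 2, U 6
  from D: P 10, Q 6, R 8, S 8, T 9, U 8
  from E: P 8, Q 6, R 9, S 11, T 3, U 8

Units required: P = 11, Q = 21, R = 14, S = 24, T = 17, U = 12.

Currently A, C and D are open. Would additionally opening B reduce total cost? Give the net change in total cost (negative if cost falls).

No — net change +1 (cost rises by 1).

Current service cost with {A, C, D}: 562.
Adding B: each township re-picks its cheapest; new service cost 562, saving 0.
Extra fixed cost: 1. Net change = 1 − 0 = 1.
(Totals: 709 → 710.)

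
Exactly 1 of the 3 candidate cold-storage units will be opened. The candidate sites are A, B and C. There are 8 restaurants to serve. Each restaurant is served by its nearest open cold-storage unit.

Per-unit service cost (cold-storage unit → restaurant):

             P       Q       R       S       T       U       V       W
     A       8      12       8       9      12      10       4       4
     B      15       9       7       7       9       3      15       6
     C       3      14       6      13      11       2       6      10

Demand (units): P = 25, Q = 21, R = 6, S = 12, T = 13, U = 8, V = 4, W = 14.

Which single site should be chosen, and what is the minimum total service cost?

Choose C only; total service cost 884.

With exactly 1 open, each restaurant uses its cheapest among the chosen.
{C}: P→C 3·25=75, Q→C 14·21=294, R→C 6·6=36, S→C 13·12=156, T→C 11·13=143, U→C 2·8=16, V→C 6·4=24, W→C 10·14=140. Service cost 884.
{A}: service cost 916
{B}: service cost 975
Among all 3 size-1 choices, {C} is lowest.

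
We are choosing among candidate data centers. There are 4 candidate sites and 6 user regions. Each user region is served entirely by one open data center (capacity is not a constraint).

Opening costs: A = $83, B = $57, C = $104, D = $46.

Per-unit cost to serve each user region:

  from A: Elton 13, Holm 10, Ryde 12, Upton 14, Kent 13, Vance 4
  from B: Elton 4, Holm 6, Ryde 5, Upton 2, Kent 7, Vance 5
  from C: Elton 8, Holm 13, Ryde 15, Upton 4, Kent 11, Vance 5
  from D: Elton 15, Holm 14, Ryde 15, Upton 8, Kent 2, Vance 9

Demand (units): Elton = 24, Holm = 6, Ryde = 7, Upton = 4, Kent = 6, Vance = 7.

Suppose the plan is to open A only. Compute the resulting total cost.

Total cost: 701

Each user region is assigned to its cheapest site among the open ones.
{A}: Elton→A 13·24=312, Holm→A 10·6=60, Ryde→A 12·7=84, Upton→A 14·4=56, Kent→A 13·6=78, Vance→A 4·7=28. Service 618; fixed 83; total 701.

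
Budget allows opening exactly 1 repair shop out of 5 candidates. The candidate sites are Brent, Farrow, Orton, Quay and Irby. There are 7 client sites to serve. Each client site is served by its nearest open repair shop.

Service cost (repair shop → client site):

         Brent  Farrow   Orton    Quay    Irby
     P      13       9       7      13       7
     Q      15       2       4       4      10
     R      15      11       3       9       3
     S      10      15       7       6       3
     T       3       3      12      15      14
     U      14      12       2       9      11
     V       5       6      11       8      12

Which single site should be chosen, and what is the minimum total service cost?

Choose Orton only; total service cost 46.

With exactly 1 open, each client site uses its cheapest among the chosen.
{Orton}: P→Orton 7, Q→Orton 4, R→Orton 3, S→Orton 7, T→Orton 12, U→Orton 2, V→Orton 11. Service cost 46.
{Farrow}: service cost 58
{Irby}: service cost 60
Among all 5 size-1 choices, {Orton} is lowest.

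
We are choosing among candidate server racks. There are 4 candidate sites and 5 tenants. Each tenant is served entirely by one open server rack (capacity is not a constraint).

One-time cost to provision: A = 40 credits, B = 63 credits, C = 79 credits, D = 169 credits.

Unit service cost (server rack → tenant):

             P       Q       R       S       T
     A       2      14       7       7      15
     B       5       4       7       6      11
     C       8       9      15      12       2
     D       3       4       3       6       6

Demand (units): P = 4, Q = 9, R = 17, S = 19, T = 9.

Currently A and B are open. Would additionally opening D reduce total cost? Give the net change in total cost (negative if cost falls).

No — net change +56 (cost rises by 56).

Current service cost with {A, B}: 376.
Adding D: each tenant re-picks its cheapest; new service cost 263, saving 113.
Extra fixed cost: 169. Net change = 169 − 113 = 56.
(Totals: 479 → 535.)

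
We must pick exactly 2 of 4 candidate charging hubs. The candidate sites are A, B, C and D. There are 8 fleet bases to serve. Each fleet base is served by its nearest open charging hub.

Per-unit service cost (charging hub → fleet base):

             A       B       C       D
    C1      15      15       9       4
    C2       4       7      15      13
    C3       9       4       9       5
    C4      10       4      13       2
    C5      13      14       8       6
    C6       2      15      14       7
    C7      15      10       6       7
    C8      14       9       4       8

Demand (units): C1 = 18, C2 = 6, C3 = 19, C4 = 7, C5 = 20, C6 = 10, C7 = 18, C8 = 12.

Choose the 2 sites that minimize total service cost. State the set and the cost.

Choose A and D; total service cost 567.

With exactly 2 open, each fleet base uses its cheapest among the chosen.
{A, D}: C1→D 4·18=72, C2→A 4·6=24, C3→D 5·19=95, C4→D 2·7=14, C5→D 6·20=120, C6→A 2·10=20, C7→D 7·18=126, C8→D 8·12=96. Service cost 567.
{C, D}: service cost 605
{B, D}: service cost 616
Among all 6 size-2 choices, {A, D} is lowest.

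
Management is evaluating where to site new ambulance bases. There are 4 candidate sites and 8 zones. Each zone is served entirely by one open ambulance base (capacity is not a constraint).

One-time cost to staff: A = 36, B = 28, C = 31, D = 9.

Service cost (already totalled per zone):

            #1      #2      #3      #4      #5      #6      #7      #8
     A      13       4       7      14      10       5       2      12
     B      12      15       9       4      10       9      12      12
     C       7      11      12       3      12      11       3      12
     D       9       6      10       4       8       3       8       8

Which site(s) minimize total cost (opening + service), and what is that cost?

Open D only; minimum total cost 65.

For any fixed open set, each zone goes to its cheapest open site; total = fixed + service.
{D}: #1→D 9, #2→D 6, #3→D 10, #4→D 4, #5→D 8, #6→D 3, #7→D 8, #8→D 8. Service 56; fixed 9; total 65.
{C, D}: service 48 + fixed 40 = 88
{A, D}: service 45 + fixed 45 = 90
{A, B, C, D}: service 42 + fixed 104 = 146
No other subset beats 65.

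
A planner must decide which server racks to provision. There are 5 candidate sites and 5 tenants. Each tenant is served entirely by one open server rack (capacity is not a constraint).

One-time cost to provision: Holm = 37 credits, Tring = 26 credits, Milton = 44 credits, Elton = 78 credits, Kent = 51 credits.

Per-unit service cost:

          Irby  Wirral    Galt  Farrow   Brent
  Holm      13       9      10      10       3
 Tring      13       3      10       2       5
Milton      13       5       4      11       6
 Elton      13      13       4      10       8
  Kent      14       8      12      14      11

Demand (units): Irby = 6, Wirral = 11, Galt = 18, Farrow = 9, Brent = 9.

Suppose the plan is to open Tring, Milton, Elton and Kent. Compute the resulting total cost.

Each tenant is assigned to its cheapest site among the open ones.
{Tring, Milton, Elton, Kent}: Irby→Tring 13·6=78, Wirral→Tring 3·11=33, Galt→Milton 4·18=72, Farrow→Tring 2·9=18, Brent→Tring 5·9=45. Service 246; fixed 199; total 445.

Total cost: 445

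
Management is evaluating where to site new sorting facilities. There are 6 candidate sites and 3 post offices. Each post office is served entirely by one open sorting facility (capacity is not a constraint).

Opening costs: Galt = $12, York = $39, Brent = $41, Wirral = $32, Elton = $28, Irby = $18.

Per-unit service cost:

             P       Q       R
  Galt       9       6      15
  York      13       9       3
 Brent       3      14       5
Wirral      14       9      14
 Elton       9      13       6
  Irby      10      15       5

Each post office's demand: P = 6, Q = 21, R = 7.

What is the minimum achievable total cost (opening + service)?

For any fixed open set, each post office goes to its cheapest open site; total = fixed + service.
{Galt, Brent}: P→Brent 3·6=18, Q→Galt 6·21=126, R→Brent 5·7=35. Service 179; fixed 53; total 232.
{Galt, Irby}: service 215 + fixed 30 = 245
{Galt, Brent, Irby}: P→Brent 3·6=18, Q→Galt 6·21=126, R→Brent 5·7=35. Service 179; fixed 71; total 250.
{Galt, York, Brent, Wirral, Elton, Irby}: service 165 + fixed 170 = 335
No other subset beats 232.

Minimum total cost: 232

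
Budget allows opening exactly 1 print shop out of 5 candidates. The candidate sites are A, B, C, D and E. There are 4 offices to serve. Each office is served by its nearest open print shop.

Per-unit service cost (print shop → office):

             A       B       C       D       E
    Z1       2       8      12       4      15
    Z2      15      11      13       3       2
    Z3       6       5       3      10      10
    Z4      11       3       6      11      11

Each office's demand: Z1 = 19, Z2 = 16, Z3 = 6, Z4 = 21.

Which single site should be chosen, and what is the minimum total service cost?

Choose D only; total service cost 415.

With exactly 1 open, each office uses its cheapest among the chosen.
{D}: Z1→D 4·19=76, Z2→D 3·16=48, Z3→D 10·6=60, Z4→D 11·21=231. Service cost 415.
{B}: service cost 421
{A}: service cost 545
Among all 5 size-1 choices, {D} is lowest.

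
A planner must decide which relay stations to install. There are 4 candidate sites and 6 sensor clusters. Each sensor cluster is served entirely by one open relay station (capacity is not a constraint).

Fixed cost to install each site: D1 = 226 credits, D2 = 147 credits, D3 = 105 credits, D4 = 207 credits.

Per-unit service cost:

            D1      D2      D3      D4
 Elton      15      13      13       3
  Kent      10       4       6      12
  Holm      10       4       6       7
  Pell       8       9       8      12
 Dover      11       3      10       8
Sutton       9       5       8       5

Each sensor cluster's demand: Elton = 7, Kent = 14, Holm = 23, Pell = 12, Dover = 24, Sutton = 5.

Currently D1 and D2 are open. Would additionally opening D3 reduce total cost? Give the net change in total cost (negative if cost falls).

Current service cost with {D1, D2}: 432.
Adding D3: each sensor cluster re-picks its cheapest; new service cost 432, saving 0.
Extra fixed cost: 105. Net change = 105 − 0 = 105.
(Totals: 805 → 910.)

No — net change +105 (cost rises by 105).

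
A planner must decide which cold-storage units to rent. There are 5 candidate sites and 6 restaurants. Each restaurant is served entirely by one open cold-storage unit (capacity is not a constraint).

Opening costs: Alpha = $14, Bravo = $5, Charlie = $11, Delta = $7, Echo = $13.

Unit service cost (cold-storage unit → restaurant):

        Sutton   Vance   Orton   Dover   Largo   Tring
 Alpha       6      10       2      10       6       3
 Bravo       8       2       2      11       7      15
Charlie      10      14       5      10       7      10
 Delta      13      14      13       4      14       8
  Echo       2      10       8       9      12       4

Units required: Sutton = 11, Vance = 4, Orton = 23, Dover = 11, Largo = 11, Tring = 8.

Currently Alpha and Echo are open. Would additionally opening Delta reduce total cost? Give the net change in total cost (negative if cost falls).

Current service cost with {Alpha, Echo}: 297.
Adding Delta: each restaurant re-picks its cheapest; new service cost 242, saving 55.
Extra fixed cost: 7. Net change = 7 − 55 = -48.
(Totals: 324 → 276.)

Yes — net change −48 (cost falls by 48).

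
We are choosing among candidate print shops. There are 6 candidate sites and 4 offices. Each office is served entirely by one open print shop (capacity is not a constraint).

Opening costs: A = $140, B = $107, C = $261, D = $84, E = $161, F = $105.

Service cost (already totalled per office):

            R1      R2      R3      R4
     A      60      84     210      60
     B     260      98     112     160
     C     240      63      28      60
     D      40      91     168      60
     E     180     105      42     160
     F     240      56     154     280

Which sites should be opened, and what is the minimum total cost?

For any fixed open set, each office goes to its cheapest open site; total = fixed + service.
{D}: R1→D 40, R2→D 91, R3→D 168, R4→D 60. Service 359; fixed 84; total 443.
{D, E}: service 233 + fixed 245 = 478
{B, D}: service 303 + fixed 191 = 494
{A, B, C, D, E, F}: service 184 + fixed 858 = 1042
No other subset beats 443.

Open D only; minimum total cost 443.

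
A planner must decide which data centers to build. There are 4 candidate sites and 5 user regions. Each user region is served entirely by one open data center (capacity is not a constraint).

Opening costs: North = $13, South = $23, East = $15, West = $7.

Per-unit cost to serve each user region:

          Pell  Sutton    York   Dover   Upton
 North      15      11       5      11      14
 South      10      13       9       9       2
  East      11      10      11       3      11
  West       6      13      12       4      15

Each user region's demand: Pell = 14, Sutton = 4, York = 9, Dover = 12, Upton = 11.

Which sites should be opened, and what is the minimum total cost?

For any fixed open set, each user region goes to its cheapest open site; total = fixed + service.
{North, South, East, West}: Pell→West 6·14=84, Sutton→East 10·4=40, York→North 5·9=45, Dover→East 3·12=36, Upton→South 2·11=22. Service 227; fixed 58; total 285.
{North, South, West}: Pell→West 6·14=84, Sutton→North 11·4=44, York→North 5·9=45, Dover→West 4·12=48, Upton→South 2·11=22. Service 243; fixed 43; total 286.
{South, East, West}: Pell→West 6·14=84, Sutton→East 10·4=40, York→South 9·9=81, Dover→East 3·12=36, Upton→South 2·11=22. Service 263; fixed 45; total 308.
{West}: Pell→West 6·14=84, Sutton→West 13·4=52, York→West 12·9=108, Dover→West 4·12=48, Upton→West 15·11=165. Service 457; fixed 7; total 464.
No other subset beats 285.

Open North, South, East and West; minimum total cost 285.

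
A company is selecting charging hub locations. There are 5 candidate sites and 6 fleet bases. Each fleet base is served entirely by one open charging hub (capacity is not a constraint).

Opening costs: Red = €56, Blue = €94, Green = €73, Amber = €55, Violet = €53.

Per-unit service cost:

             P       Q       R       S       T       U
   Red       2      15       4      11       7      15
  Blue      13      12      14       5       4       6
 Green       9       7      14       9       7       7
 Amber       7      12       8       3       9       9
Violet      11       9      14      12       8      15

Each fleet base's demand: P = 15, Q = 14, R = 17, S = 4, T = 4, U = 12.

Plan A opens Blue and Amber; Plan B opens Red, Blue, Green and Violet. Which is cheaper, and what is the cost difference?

Plan B is cheaper by 78.

Plan A: {Blue, Amber}: P→Amber 7·15=105, Q→Blue 12·14=168, R→Amber 8·17=136, S→Amber 3·4=12, T→Blue 4·4=16, U→Blue 6·12=72. Service 509; fixed 149; total 658.
Plan B: {Red, Blue, Green, Violet}: P→Red 2·15=30, Q→Green 7·14=98, R→Red 4·17=68, S→Blue 5·4=20, T→Blue 4·4=16, U→Blue 6·12=72. Service 304; fixed 276; total 580.
Difference: |658 − 580| = 78.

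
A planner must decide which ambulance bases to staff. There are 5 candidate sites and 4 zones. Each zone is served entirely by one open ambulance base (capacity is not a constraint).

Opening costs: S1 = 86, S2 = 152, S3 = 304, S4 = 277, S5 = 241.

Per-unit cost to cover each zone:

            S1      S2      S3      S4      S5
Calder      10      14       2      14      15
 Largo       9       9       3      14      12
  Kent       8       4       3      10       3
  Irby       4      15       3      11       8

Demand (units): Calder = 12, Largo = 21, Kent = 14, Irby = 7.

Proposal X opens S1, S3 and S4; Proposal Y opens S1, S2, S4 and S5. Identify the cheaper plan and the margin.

Proposal X is cheaper by 318.

Proposal X: {S1, S3, S4}: Calder→S3 2·12=24, Largo→S3 3·21=63, Kent→S3 3·14=42, Irby→S3 3·7=21. Service 150; fixed 667; total 817.
Proposal Y: {S1, S2, S4, S5}: Calder→S1 10·12=120, Largo→S1 9·21=189, Kent→S5 3·14=42, Irby→S1 4·7=28. Service 379; fixed 756; total 1135.
Difference: |817 − 1135| = 318.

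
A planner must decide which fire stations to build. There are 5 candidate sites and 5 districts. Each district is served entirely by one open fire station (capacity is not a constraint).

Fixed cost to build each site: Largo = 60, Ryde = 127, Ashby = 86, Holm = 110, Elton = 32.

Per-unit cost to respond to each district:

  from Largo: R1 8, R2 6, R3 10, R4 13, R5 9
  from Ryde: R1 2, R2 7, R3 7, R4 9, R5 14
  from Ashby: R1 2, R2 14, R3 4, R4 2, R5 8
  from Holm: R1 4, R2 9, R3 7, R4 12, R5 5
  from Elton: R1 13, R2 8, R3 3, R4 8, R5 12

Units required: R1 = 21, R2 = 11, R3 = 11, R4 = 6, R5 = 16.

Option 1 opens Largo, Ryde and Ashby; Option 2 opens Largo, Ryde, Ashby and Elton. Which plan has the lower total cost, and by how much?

Option 1: {Largo, Ryde, Ashby}: R1→Ryde 2·21=42, R2→Largo 6·11=66, R3→Ashby 4·11=44, R4→Ashby 2·6=12, R5→Ashby 8·16=128. Service 292; fixed 273; total 565.
Option 2: {Largo, Ryde, Ashby, Elton}: R1→Ryde 2·21=42, R2→Largo 6·11=66, R3→Elton 3·11=33, R4→Ashby 2·6=12, R5→Ashby 8·16=128. Service 281; fixed 305; total 586.
Difference: |565 − 586| = 21.

Option 1 is cheaper by 21.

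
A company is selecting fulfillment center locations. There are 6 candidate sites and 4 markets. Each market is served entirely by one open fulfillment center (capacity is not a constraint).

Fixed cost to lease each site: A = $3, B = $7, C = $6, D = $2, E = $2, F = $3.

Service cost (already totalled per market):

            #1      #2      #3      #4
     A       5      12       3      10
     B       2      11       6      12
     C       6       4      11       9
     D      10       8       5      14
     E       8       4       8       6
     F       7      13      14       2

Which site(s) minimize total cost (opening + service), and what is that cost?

Open A, E and F; minimum total cost 22.

For any fixed open set, each market goes to its cheapest open site; total = fixed + service.
{A, E, F}: #1→A 5, #2→E 4, #3→A 3, #4→F 2. Service 14; fixed 8; total 22.
{A, E}: service 18 + fixed 5 = 23
{A, D, E, F}: service 14 + fixed 10 = 24
{A, B, C, D, E, F}: #1→B 2, #2→C 4, #3→A 3, #4→F 2. Service 11; fixed 23; total 34.
No other subset beats 22.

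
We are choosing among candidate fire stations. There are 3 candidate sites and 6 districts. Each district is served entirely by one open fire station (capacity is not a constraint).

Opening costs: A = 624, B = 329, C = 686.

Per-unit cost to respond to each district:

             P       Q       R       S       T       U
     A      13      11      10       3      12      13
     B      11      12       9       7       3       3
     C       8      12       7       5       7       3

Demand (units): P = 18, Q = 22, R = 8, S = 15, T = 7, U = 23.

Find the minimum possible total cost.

Minimum total cost: 1058

For any fixed open set, each district goes to its cheapest open site; total = fixed + service.
{B}: P→B 11·18=198, Q→B 12·22=264, R→B 9·8=72, S→B 7·15=105, T→B 3·7=21, U→B 3·23=69. Service 729; fixed 329; total 1058.
{C}: service 657 + fixed 686 = 1343
{A, B}: service 647 + fixed 953 = 1600
{A, B, C}: service 577 + fixed 1639 = 2216
No other subset beats 1058.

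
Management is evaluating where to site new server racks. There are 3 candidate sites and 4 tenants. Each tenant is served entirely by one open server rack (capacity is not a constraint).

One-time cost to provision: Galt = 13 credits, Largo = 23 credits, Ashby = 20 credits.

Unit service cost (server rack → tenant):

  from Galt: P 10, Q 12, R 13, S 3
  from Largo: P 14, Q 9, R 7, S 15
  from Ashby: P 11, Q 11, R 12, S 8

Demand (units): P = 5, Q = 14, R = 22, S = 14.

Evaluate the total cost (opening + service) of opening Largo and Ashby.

Each tenant is assigned to its cheapest site among the open ones.
{Largo, Ashby}: P→Ashby 11·5=55, Q→Largo 9·14=126, R→Largo 7·22=154, S→Ashby 8·14=112. Service 447; fixed 43; total 490.

Total cost: 490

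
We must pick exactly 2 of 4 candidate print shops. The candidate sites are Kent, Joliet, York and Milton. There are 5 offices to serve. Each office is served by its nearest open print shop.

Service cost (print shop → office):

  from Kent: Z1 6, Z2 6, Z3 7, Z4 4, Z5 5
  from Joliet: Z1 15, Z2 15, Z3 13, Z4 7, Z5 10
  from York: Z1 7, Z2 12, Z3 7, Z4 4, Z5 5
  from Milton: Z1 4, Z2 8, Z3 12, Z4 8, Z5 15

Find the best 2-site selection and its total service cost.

Choose Kent and Milton; total service cost 26.

With exactly 2 open, each office uses its cheapest among the chosen.
{Kent, Milton}: Z1→Milton 4, Z2→Kent 6, Z3→Kent 7, Z4→Kent 4, Z5→Kent 5. Service cost 26.
{Kent, Joliet}: service cost 28
{Kent, York}: service cost 28
Among all 6 size-2 choices, {Kent, Milton} is lowest.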